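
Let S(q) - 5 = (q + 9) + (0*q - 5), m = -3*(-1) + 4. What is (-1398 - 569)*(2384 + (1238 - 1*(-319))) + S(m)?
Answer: -7751931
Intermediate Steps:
m = 7 (m = 3 + 4 = 7)
S(q) = 9 + q (S(q) = 5 + ((q + 9) + (0*q - 5)) = 5 + ((9 + q) + (0 - 5)) = 5 + ((9 + q) - 5) = 5 + (4 + q) = 9 + q)
(-1398 - 569)*(2384 + (1238 - 1*(-319))) + S(m) = (-1398 - 569)*(2384 + (1238 - 1*(-319))) + (9 + 7) = -1967*(2384 + (1238 + 319)) + 16 = -1967*(2384 + 1557) + 16 = -1967*3941 + 16 = -7751947 + 16 = -7751931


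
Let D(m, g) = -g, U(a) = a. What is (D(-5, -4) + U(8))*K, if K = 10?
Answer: 120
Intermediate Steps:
(D(-5, -4) + U(8))*K = (-1*(-4) + 8)*10 = (4 + 8)*10 = 12*10 = 120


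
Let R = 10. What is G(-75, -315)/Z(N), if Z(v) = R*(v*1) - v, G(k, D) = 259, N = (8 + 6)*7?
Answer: 37/126 ≈ 0.29365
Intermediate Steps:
N = 98 (N = 14*7 = 98)
Z(v) = 9*v (Z(v) = 10*(v*1) - v = 10*v - v = 9*v)
G(-75, -315)/Z(N) = 259/((9*98)) = 259/882 = 259*(1/882) = 37/126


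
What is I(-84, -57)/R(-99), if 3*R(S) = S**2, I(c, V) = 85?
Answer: 85/3267 ≈ 0.026018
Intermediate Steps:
R(S) = S**2/3
I(-84, -57)/R(-99) = 85/(((1/3)*(-99)**2)) = 85/(((1/3)*9801)) = 85/3267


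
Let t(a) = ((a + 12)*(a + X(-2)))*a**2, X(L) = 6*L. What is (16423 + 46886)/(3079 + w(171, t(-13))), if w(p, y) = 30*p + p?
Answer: 63309/8380 ≈ 7.5548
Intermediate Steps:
t(a) = a**2*(-12 + a)*(12 + a) (t(a) = ((a + 12)*(a + 6*(-2)))*a**2 = ((12 + a)*(a - 12))*a**2 = ((12 + a)*(-12 + a))*a**2 = ((-12 + a)*(12 + a))*a**2 = a**2*(-12 + a)*(12 + a))
w(p, y) = 31*p
(16423 + 46886)/(3079 + w(171, t(-13))) = (16423 + 46886)/(3079 + 31*171) = 63309/(3079 + 5301) = 63309/8380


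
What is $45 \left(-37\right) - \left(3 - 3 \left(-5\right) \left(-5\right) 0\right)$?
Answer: $-1668$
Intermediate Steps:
$45 \left(-37\right) - \left(3 - 3 \left(-5\right) \left(-5\right) 0\right) = -1665 - \left(3 - 3 \cdot 25 \cdot 0\right) = -1665 + \left(3 \cdot 0 - 3\right) = -1665 + \left(0 - 3\right) = -1665 - 3 = -1668$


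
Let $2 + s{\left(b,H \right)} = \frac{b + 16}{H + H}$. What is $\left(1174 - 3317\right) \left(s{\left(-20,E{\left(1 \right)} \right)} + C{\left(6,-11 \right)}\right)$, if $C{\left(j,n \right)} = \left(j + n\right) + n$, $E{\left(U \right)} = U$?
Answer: $42860$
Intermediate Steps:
$s{\left(b,H \right)} = -2 + \frac{16 + b}{2 H}$ ($s{\left(b,H \right)} = -2 + \frac{b + 16}{H + H} = -2 + \frac{16 + b}{2 H}$)
$C{\left(j,n \right)} = j + 2 n$
$\left(1174 - 3317\right) \left(s{\left(-20,E{\left(1 \right)} \right)} + C{\left(6,-11 \right)}\right) = \left(1174 - 3317\right) \left(\frac{16 - 20 - 4}{2 \cdot 1} + \left(6 + 2 \left(-11\right)\right)\right) = \left(1174 - 3317\right) \left(\frac{1}{2} \cdot 1 \left(16 - 20 - 4\right) + \left(6 - 22\right)\right) = - 2143 \left(\frac{1}{2} \cdot 1 \left(-8\right) - 16\right) = - 2143 \left(-4 - 16\right) = \left(-2143\right) \left(-20\right) = 42860$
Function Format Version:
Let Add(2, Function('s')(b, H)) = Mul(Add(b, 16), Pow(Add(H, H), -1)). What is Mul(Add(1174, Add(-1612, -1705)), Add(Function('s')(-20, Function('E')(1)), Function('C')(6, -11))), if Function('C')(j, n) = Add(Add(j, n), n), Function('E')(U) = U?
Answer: 42860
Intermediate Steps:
Function('s')(b, H) = Add(-2, Mul(Rational(1, 2), Pow(H, -1), Add(16, b))) (Function('s')(b, H) = Add(-2, Mul(Add(b, 16), Pow(Add(H, H), -1))) = Add(-2, Mul(Add(16, b), Pow(Mul(2, H), -1))) = Add(-2, Mul(Add(16, b), Mul(Rational(1, 2), Pow(H, -1)))) = Add(-2, Mul(Rational(1, 2), Pow(H, -1), Add(16, b))))
Function('C')(j, n) = Add(j, Mul(2, n))
Mul(Add(1174, Add(-1612, -1705)), Add(Function('s')(-20, Function('E')(1)), Function('C')(6, -11))) = Mul(Add(1174, Add(-1612, -1705)), Add(Mul(Rational(1, 2), Pow(1, -1), Add(16, -20, Mul(-4, 1))), Add(6, Mul(2, -11)))) = Mul(Add(1174, -3317), Add(Mul(Rational(1, 2), 1, Add(16, -20, -4)), Add(6, -22))) = Mul(-2143, Add(Mul(Rational(1, 2), 1, -8), -16)) = Mul(-2143, Add(-4, -16)) = Mul(-2143, -20) = 42860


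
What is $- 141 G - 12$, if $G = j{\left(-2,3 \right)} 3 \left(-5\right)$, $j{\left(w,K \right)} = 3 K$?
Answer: $19023$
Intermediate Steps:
$G = -135$ ($G = 3 \cdot 3 \cdot 3 \left(-5\right) = 9 \cdot 3 \left(-5\right) = 27 \left(-5\right) = -135$)
$- 141 G - 12 = \left(-141\right) \left(-135\right) - 12 = 19035 - 12 = 19023$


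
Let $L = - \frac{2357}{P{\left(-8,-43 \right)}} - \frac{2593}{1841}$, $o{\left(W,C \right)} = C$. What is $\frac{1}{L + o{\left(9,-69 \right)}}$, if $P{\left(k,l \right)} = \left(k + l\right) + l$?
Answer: $- \frac{173054}{7845231} \approx -0.022058$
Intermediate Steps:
$P{\left(k,l \right)} = k + 2 l$
$L = \frac{4095495}{173054}$ ($L = - \frac{2357}{-8 + 2 \left(-43\right)} - \frac{2593}{1841} = - \frac{2357}{-8 - 86} - \frac{2593}{1841} = - \frac{2357}{-94} - \frac{2593}{1841} = \left(-2357\right) \left(- \frac{1}{94}\right) - \frac{2593}{1841} = \frac{2357}{94} - \frac{2593}{1841} = \frac{4095495}{173054} \approx 23.666$)
$\frac{1}{L + o{\left(9,-69 \right)}} = \frac{1}{\frac{4095495}{173054} - 69} = \frac{1}{- \frac{7845231}{173054}} = - \frac{173054}{7845231}$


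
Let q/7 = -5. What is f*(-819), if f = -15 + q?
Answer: 40950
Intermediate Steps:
q = -35 (q = 7*(-5) = -35)
f = -50 (f = -15 - 35 = -50)
f*(-819) = -50*(-819) = 40950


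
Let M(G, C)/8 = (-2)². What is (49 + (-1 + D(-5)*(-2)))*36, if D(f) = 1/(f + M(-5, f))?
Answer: 5176/3 ≈ 1725.3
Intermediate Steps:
M(G, C) = 32 (M(G, C) = 8*(-2)² = 8*4 = 32)
D(f) = 1/(32 + f) (D(f) = 1/(f + 32) = 1/(32 + f))
(49 + (-1 + D(-5)*(-2)))*36 = (49 + (-1 - 2/(32 - 5)))*36 = (49 + (-1 - 2/27))*36 = (49 - 29/27)*36 = (1294/27)*36 = 5176/3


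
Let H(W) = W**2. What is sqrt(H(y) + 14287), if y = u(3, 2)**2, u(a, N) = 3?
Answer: 4*sqrt(898) ≈ 119.87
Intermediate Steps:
y = 9 (y = 3**2 = 9)
sqrt(H(y) + 14287) = sqrt(9**2 + 14287) = sqrt(81 + 14287) = sqrt(14368) = 4*sqrt(898)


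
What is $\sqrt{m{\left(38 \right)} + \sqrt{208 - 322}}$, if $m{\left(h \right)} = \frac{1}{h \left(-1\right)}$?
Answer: $\frac{\sqrt{-38 + 1444 i \sqrt{114}}}{38} \approx 2.3077 + 2.3134 i$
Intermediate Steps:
$m{\left(h \right)} = - \frac{1}{h}$ ($m{\left(h \right)} = \frac{1}{\left(-1\right) h} = - \frac{1}{h}$)
$\sqrt{m{\left(38 \right)} + \sqrt{208 - 322}} = \sqrt{- \frac{1}{38} + \sqrt{208 - 322}} = \sqrt{\left(-1\right) \frac{1}{38} + \sqrt{-114}} = \sqrt{- \frac{1}{38} + i \sqrt{114}}$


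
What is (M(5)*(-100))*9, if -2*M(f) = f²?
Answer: 11250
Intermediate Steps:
M(f) = -f²/2
(M(5)*(-100))*9 = (-½*5²*(-100))*9 = (-½*25*(-100))*9 = -25/2*(-100)*9 = 1250*9 = 11250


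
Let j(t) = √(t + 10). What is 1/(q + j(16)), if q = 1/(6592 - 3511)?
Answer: -3081/246806585 + 9492561*√26/246806585 ≈ 0.19610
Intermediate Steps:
j(t) = √(10 + t)
q = 1/3081 ≈ 0.00032457
1/(q + j(16)) = 1/(1/3081 + √(10 + 16)) = 1/(1/3081 + √26)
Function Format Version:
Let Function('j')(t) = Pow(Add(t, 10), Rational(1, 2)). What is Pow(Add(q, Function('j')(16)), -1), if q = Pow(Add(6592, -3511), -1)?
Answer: Add(Rational(-3081, 246806585), Mul(Rational(9492561, 246806585), Pow(26, Rational(1, 2)))) ≈ 0.19610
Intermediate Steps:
Function('j')(t) = Pow(Add(10, t), Rational(1, 2))
q = Rational(1, 3081) (q = Pow(3081, -1) = Rational(1, 3081) ≈ 0.00032457)
Pow(Add(q, Function('j')(16)), -1) = Pow(Add(Rational(1, 3081), Pow(Add(10, 16), Rational(1, 2))), -1) = Pow(Add(Rational(1, 3081), Pow(26, Rational(1, 2))), -1)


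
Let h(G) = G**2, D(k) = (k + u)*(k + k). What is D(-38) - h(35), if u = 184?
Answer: -12321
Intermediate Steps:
D(k) = 2*k*(184 + k) (D(k) = (k + 184)*(k + k) = (184 + k)*(2*k) = 2*k*(184 + k))
D(-38) - h(35) = 2*(-38)*(184 - 38) - 1*35**2 = 2*(-38)*146 - 1*1225 = -11096 - 1225 = -12321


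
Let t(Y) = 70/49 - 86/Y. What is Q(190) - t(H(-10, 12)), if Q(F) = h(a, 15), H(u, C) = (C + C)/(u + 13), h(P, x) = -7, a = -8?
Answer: 65/28 ≈ 2.3214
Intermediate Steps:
H(u, C) = 2*C/(13 + u) (H(u, C) = (2*C)/(13 + u) = 2*C/(13 + u))
t(Y) = 10/7 - 86/Y (t(Y) = 70*(1/49) - 86/Y = 10/7 - 86/Y)
Q(F) = -7
Q(190) - t(H(-10, 12)) = -7 - (10/7 - 86/(2*12/(13 - 10))) = -7 - (10/7 - 86/(2*12/3)) = -7 - (10/7 - 86/(2*12*(⅓))) = -7 - (10/7 - 86/8) = -7 - (10/7 - 86*⅛) = -7 - (10/7 - 43/4) = -7 - 1*(-261/28) = -7 + 261/28 = 65/28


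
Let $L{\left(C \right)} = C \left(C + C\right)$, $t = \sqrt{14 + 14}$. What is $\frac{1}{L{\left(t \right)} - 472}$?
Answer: $- \frac{1}{416} \approx -0.0024038$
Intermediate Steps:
$t = 2 \sqrt{7}$ ($t = \sqrt{28} = 2 \sqrt{7} \approx 5.2915$)
$L{\left(C \right)} = 2 C^{2}$ ($L{\left(C \right)} = C 2 C = 2 C^{2}$)
$\frac{1}{L{\left(t \right)} - 472} = \frac{1}{2 \left(2 \sqrt{7}\right)^{2} - 472} = \frac{1}{2 \cdot 28 - 472} = \frac{1}{56 - 472} = \frac{1}{-416} = - \frac{1}{416}$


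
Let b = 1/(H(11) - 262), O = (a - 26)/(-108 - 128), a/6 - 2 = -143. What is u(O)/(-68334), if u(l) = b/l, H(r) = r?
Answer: 59/3739099812 ≈ 1.5779e-8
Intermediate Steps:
a = -846 (a = 12 + 6*(-143) = 12 - 858 = -846)
O = 218/59 (O = (-846 - 26)/(-108 - 128) = -872/(-236) = -872*(-1/236) = 218/59 ≈ 3.6949)
b = -1/251 (b = 1/(11 - 262) = 1/(-251) = -1/251 ≈ -0.0039841)
u(l) = -1/(251*l)
u(O)/(-68334) = -1/(251*218/59)/(-68334) = -1/251*59/218*(-1/68334) = -59/54718*(-1/68334) = 59/3739099812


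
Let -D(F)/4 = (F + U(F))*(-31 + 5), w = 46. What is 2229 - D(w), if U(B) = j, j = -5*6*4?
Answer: 9925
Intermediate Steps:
j = -120 (j = -30*4 = -120)
U(B) = -120
D(F) = -12480 + 104*F (D(F) = -4*(F - 120)*(-31 + 5) = -4*(-120 + F)*(-26) = -4*(3120 - 26*F) = -12480 + 104*F)
2229 - D(w) = 2229 - (-12480 + 104*46) = 2229 - (-12480 + 4784) = 2229 - 1*(-7696) = 2229 + 7696 = 9925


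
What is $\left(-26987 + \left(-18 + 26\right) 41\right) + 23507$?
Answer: $-3152$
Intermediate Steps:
$\left(-26987 + \left(-18 + 26\right) 41\right) + 23507 = \left(-26987 + 8 \cdot 41\right) + 23507 = \left(-26987 + 328\right) + 23507 = -26659 + 23507 = -3152$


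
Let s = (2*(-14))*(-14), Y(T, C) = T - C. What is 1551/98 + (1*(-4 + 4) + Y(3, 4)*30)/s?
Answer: 63/4 ≈ 15.750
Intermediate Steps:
s = 392 (s = -28*(-14) = 392)
1551/98 + (1*(-4 + 4) + Y(3, 4)*30)/s = 1551/98 + (1*(-4 + 4) + (3 - 1*4)*30)/392 = 1551*(1/98) + (1*0 + (3 - 4)*30)*(1/392) = 1551/98 + (0 - 1*30)*(1/392) = 1551/98 + (0 - 30)*(1/392) = 1551/98 - 30*1/392 = 1551/98 - 15/196 = 63/4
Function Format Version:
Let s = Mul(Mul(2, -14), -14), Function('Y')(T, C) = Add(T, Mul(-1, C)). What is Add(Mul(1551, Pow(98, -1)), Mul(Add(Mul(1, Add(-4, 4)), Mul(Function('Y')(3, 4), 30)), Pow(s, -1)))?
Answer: Rational(63, 4) ≈ 15.750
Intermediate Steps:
s = 392 (s = Mul(-28, -14) = 392)
Add(Mul(1551, Pow(98, -1)), Mul(Add(Mul(1, Add(-4, 4)), Mul(Function('Y')(3, 4), 30)), Pow(s, -1))) = Add(Mul(1551, Pow(98, -1)), Mul(Add(Mul(1, Add(-4, 4)), Mul(Add(3, Mul(-1, 4)), 30)), Pow(392, -1))) = Add(Mul(1551, Rational(1, 98)), Mul(Add(Mul(1, 0), Mul(Add(3, -4), 30)), Rational(1, 392))) = Add(Rational(1551, 98), Mul(Add(0, Mul(-1, 30)), Rational(1, 392))) = Add(Rational(1551, 98), Mul(Add(0, -30), Rational(1, 392))) = Add(Rational(1551, 98), Mul(-30, Rational(1, 392))) = Add(Rational(1551, 98), Rational(-15, 196)) = Rational(63, 4)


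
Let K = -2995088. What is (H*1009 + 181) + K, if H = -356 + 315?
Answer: -3036276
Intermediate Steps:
H = -41
(H*1009 + 181) + K = (-41*1009 + 181) - 2995088 = (-41369 + 181) - 2995088 = -41188 - 2995088 = -3036276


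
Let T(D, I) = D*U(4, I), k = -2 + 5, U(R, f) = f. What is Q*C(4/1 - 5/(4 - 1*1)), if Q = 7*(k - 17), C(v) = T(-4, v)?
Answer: 2744/3 ≈ 914.67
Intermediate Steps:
k = 3
T(D, I) = D*I
C(v) = -4*v
Q = -98 (Q = 7*(3 - 17) = 7*(-14) = -98)
Q*C(4/1 - 5/(4 - 1*1)) = -(-392)*(4/1 - 5/(4 - 1*1)) = -(-392)*(4*1 - 5/(4 - 1)) = -(-392)*(4 - 5/3) = -(-392)*7/3 = -98*(-28/3) = 2744/3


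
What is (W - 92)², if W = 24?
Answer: 4624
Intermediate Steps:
(W - 92)² = (24 - 92)² = (-68)² = 4624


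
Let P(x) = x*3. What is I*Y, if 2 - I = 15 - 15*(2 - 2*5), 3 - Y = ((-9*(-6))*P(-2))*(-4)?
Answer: 171969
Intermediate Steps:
P(x) = 3*x
Y = -1293 (Y = 3 - (-9*(-6))*(3*(-2))*(-4) = 3 - 54*(-6)*(-4) = 3 - (-324)*(-4) = 3 - 1*1296 = 3 - 1296 = -1293)
I = -133 (I = 2 - (15 - 15*(2 - 2*5)) = 2 - (15 - 15*(2 - 10)) = 2 - (15 - 15*(-8)) = 2 - (15 + 120) = 2 - 1*135 = 2 - 135 = -133)
I*Y = -133*(-1293) = 171969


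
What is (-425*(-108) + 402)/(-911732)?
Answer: -23151/455866 ≈ -0.050785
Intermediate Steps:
(-425*(-108) + 402)/(-911732) = (45900 + 402)*(-1/911732) = 46302*(-1/911732) = -23151/455866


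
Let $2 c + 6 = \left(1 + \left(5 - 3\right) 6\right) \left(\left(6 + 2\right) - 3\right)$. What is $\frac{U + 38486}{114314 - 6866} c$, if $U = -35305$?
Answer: $\frac{187679}{214896} \approx 0.87335$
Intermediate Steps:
$c = \frac{59}{2}$ ($c = -3 + \frac{\left(1 + \left(5 - 3\right) 6\right) \left(\left(6 + 2\right) - 3\right)}{2} = -3 + \frac{\left(1 + 2 \cdot 6\right) \left(8 - 3\right)}{2} = -3 + \frac{\left(1 + 12\right) 5}{2} = -3 + \frac{13 \cdot 5}{2} = -3 + \frac{1}{2} \cdot 65 = -3 + \frac{65}{2} = \frac{59}{2} \approx 29.5$)
$\frac{U + 38486}{114314 - 6866} c = \frac{-35305 + 38486}{114314 - 6866} \cdot \frac{59}{2} = \frac{3181}{107448} \cdot \frac{59}{2} = \frac{187679}{214896}$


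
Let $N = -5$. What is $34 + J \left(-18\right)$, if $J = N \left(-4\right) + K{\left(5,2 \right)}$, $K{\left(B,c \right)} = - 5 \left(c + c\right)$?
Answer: $34$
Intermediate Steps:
$K{\left(B,c \right)} = - 10 c$ ($K{\left(B,c \right)} = - 5 \cdot 2 c = - 10 c$)
$J = 0$ ($J = \left(-5\right) \left(-4\right) - 20 = 20 - 20 = 0$)
$34 + J \left(-18\right) = 34 + 0 \left(-18\right) = 34 + 0 = 34$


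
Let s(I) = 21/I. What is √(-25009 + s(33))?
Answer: 2*I*√756503/11 ≈ 158.14*I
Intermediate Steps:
√(-25009 + s(33)) = √(-25009 + 21/33) = √(-25009 + 21*(1/33)) = √(-25009 + 7/11) = √(-275092/11) = 2*I*√756503/11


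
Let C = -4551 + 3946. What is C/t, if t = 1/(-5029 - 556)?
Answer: 3378925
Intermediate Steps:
C = -605
t = -1/5585 (t = 1/(-5585) = -1/5585 ≈ -0.00017905)
C/t = -605/(-1/5585) = -605*(-5585) = 3378925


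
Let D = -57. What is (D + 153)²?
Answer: 9216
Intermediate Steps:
(D + 153)² = (-57 + 153)² = 96² = 9216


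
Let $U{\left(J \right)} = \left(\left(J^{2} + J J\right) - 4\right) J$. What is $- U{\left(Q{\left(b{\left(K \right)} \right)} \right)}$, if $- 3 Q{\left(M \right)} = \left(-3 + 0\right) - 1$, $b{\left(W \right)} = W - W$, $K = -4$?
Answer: $\frac{16}{27} \approx 0.59259$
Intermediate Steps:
$b{\left(W \right)} = 0$
$Q{\left(M \right)} = \frac{4}{3}$ ($Q{\left(M \right)} = - \frac{\left(-3 + 0\right) - 1}{3} = - \frac{-3 - 1}{3} = \left(- \frac{1}{3}\right) \left(-4\right) = \frac{4}{3}$)
$U{\left(J \right)} = J \left(-4 + 2 J^{2}\right)$ ($U{\left(J \right)} = \left(\left(J^{2} + J^{2}\right) - 4\right) J = \left(2 J^{2} - 4\right) J = \left(-4 + 2 J^{2}\right) J = J \left(-4 + 2 J^{2}\right)$)
$- U{\left(Q{\left(b{\left(K \right)} \right)} \right)} = - \frac{2 \cdot 4 \left(-2 + \left(\frac{4}{3}\right)^{2}\right)}{3} = - \frac{2 \cdot 4 \left(-2 + \frac{16}{9}\right)}{3} = - \frac{2 \cdot 4 \left(-2\right)}{3 \cdot 9} = \left(-1\right) \left(- \frac{16}{27}\right) = \frac{16}{27}$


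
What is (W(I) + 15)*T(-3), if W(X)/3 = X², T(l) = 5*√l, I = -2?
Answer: 135*I*√3 ≈ 233.83*I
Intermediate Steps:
W(X) = 3*X²
(W(I) + 15)*T(-3) = (3*(-2)² + 15)*(5*√(-3)) = (3*4 + 15)*(5*(I*√3)) = (12 + 15)*(5*I*√3) = 27*(5*I*√3) = 135*I*√3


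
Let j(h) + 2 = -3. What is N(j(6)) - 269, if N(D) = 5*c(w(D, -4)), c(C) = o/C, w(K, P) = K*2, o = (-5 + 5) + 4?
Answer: -271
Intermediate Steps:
j(h) = -5 (j(h) = -2 - 3 = -5)
o = 4 (o = 0 + 4 = 4)
w(K, P) = 2*K
c(C) = 4/C
N(D) = 10/D (N(D) = 5*(4/((2*D))) = 5*(4*(1/(2*D))) = 5*(2/D) = 10/D)
N(j(6)) - 269 = 10/(-5) - 269 = 10*(-⅕) - 269 = -2 - 269 = -271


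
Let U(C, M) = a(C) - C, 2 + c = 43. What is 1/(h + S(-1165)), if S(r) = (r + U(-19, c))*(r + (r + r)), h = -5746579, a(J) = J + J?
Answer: -1/1608499 ≈ -6.2170e-7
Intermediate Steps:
a(J) = 2*J
c = 41 (c = -2 + 43 = 41)
U(C, M) = C (U(C, M) = 2*C - C = C)
S(r) = 3*r*(-19 + r) (S(r) = (r - 19)*(r + (r + r)) = (-19 + r)*(r + 2*r) = (-19 + r)*(3*r) = 3*r*(-19 + r))
1/(h + S(-1165)) = 1/(-5746579 + 3*(-1165)*(-19 - 1165)) = 1/(-5746579 + 3*(-1165)*(-1184)) = 1/(-5746579 + 4138080) = 1/(-1608499) = -1/1608499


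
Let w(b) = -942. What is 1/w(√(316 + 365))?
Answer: -1/942 ≈ -0.0010616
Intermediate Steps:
1/w(√(316 + 365)) = 1/(-942) = -1/942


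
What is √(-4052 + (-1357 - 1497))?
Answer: I*√6906 ≈ 83.102*I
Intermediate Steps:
√(-4052 + (-1357 - 1497)) = √(-4052 - 2854) = √(-6906) = I*√6906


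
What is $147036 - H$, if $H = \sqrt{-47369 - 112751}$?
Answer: $147036 - 2 i \sqrt{40030} \approx 1.4704 \cdot 10^{5} - 400.15 i$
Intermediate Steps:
$H = 2 i \sqrt{40030}$ ($H = \sqrt{-47369 - 112751} = \sqrt{-160120} = 2 i \sqrt{40030} \approx 400.15 i$)
$147036 - H = 147036 - 2 i \sqrt{40030}$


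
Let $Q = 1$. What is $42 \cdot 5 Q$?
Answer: $210$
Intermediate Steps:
$42 \cdot 5 Q = 42 \cdot 5 \cdot 1 = 210 \cdot 1 = 210$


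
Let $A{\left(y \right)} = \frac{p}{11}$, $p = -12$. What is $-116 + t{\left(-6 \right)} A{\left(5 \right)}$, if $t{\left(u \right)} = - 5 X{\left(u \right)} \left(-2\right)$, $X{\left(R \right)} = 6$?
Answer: $- \frac{1996}{11} \approx -181.45$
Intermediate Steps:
$A{\left(y \right)} = - \frac{12}{11}$
$t{\left(u \right)} = 60$ ($t{\left(u \right)} = \left(-5\right) 6 \left(-2\right) = \left(-30\right) \left(-2\right) = 60$)
$-116 + t{\left(-6 \right)} A{\left(5 \right)} = -116 + 60 \left(- \frac{12}{11}\right) = -116 - \frac{720}{11} = - \frac{1996}{11}$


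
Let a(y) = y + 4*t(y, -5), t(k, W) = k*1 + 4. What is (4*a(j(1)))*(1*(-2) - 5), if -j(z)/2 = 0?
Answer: -448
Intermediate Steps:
t(k, W) = 4 + k (t(k, W) = k + 4 = 4 + k)
j(z) = 0 (j(z) = -2*0 = 0)
a(y) = 16 + 5*y (a(y) = y + 4*(4 + y) = y + (16 + 4*y) = 16 + 5*y)
(4*a(j(1)))*(1*(-2) - 5) = (4*(16 + 5*0))*(1*(-2) - 5) = (4*(16 + 0))*(-2 - 5) = (4*16)*(-7) = 64*(-7) = -448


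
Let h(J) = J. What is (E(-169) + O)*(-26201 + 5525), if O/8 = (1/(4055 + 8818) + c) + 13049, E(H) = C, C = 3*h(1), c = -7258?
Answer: -4110519548132/4291 ≈ -9.5794e+8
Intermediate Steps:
C = 3 (C = 3*1 = 3)
E(H) = 3
O = 596380352/12873 (O = 8*((1/(4055 + 8818) - 7258) + 13049) = 8*((1/12873 - 7258) + 13049) = 8*(-93432233/12873 + 13049) = 8*(74547544/12873) = 596380352/12873 ≈ 46328.)
(E(-169) + O)*(-26201 + 5525) = (3 + 596380352/12873)*(-26201 + 5525) = (596418971/12873)*(-20676) = -4110519548132/4291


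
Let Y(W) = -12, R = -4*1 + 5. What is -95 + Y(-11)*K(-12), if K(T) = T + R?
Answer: 37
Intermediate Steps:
R = 1 (R = -4 + 5 = 1)
K(T) = 1 + T (K(T) = T + 1 = 1 + T)
-95 + Y(-11)*K(-12) = -95 - 12*(1 - 12) = -95 - 12*(-11) = -95 + 132 = 37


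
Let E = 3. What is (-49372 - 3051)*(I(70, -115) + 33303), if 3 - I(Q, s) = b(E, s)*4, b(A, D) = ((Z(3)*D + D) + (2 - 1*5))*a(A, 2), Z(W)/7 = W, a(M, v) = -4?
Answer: 378598906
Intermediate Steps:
Z(W) = 7*W
b(A, D) = 12 - 88*D (b(A, D) = (((7*3)*D + D) + (2 - 1*5))*(-4) = ((21*D + D) + (2 - 5))*(-4) = (22*D - 3)*(-4) = (-3 + 22*D)*(-4) = 12 - 88*D)
I(Q, s) = -45 + 352*s (I(Q, s) = 3 - (12 - 88*s)*4 = 3 - (48 - 352*s) = 3 + (-48 + 352*s) = -45 + 352*s)
(-49372 - 3051)*(I(70, -115) + 33303) = (-49372 - 3051)*((-45 + 352*(-115)) + 33303) = -52423*((-45 - 40480) + 33303) = -52423*(-40525 + 33303) = -52423*(-7222) = 378598906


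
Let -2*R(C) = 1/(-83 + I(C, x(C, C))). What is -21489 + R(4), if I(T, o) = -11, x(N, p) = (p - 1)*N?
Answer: -4039931/188 ≈ -21489.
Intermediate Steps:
x(N, p) = N*(-1 + p) (x(N, p) = (-1 + p)*N = N*(-1 + p))
R(C) = 1/188 (R(C) = -1/(2*(-83 - 11)) = -1/2/(-94) = -1/2*(-1/94) = 1/188)
-21489 + R(4) = -21489 + 1/188 = -4039931/188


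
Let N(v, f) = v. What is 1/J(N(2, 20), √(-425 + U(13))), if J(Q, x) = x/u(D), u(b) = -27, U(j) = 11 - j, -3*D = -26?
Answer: 27*I*√427/427 ≈ 1.3066*I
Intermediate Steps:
D = 26/3 (D = -⅓*(-26) = 26/3 ≈ 8.6667)
J(Q, x) = -x/27 (J(Q, x) = x/(-27) = x*(-1/27) = -x/27)
1/J(N(2, 20), √(-425 + U(13))) = 1/(-√(-425 + (11 - 1*13))/27) = 1/(-√(-425 + (11 - 13))/27) = 1/(-√(-425 - 2)/27) = 1/(-I*√427/27) = 27*I*√427/427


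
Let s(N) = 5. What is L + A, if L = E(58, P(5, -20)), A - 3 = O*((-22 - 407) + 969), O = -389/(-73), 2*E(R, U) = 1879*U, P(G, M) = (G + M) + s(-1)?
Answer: -475556/73 ≈ -6514.5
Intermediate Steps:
P(G, M) = 5 + G + M (P(G, M) = (G + M) + 5 = 5 + G + M)
E(R, U) = 1879*U/2 (E(R, U) = (1879*U)/2 = 1879*U/2)
O = 389/73 (O = -389*(-1/73) = 389/73 ≈ 5.3288)
A = 210279/73 (A = 3 + 389*((-22 - 407) + 969)/73 = 3 + 389*(-429 + 969)/73 = 3 + (389/73)*540 = 3 + 210060/73 = 210279/73 ≈ 2880.5)
L = -9395 (L = 1879*(5 + 5 - 20)/2 = (1879/2)*(-10) = -9395)
L + A = -9395 + 210279/73 = -475556/73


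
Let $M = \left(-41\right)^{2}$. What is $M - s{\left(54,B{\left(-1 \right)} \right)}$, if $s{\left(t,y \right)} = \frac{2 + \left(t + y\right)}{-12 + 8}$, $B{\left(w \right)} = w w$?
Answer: $\frac{6781}{4} \approx 1695.3$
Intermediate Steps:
$B{\left(w \right)} = w^{2}$
$s{\left(t,y \right)} = - \frac{1}{2} - \frac{t}{4} - \frac{y}{4}$ ($s{\left(t,y \right)} = \frac{2 + t + y}{-4} = \left(2 + t + y\right) \left(- \frac{1}{4}\right) = - \frac{1}{2} - \frac{t}{4} - \frac{y}{4}$)
$M = 1681$
$M - s{\left(54,B{\left(-1 \right)} \right)} = 1681 - \left(- \frac{1}{2} - \frac{27}{2} - \frac{\left(-1\right)^{2}}{4}\right) = 1681 - \left(- \frac{1}{2} - \frac{27}{2} - \frac{1}{4}\right) = 1681 - - \frac{57}{4} = 1681 + \frac{57}{4} = \frac{6781}{4}$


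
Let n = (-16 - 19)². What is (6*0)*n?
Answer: 0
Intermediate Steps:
n = 1225 (n = (-35)² = 1225)
(6*0)*n = (6*0)*1225 = 0*1225 = 0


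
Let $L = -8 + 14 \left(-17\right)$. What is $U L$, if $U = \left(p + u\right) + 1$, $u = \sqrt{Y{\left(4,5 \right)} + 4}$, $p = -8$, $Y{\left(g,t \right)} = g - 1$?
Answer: $1722 - 246 \sqrt{7} \approx 1071.1$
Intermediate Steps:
$Y{\left(g,t \right)} = -1 + g$
$u = \sqrt{7}$ ($u = \sqrt{\left(-1 + 4\right) + 4} = \sqrt{3 + 4} = \sqrt{7} \approx 2.6458$)
$U = -7 + \sqrt{7}$ ($U = \left(-8 + \sqrt{7}\right) + 1 = -7 + \sqrt{7} \approx -4.3542$)
$L = -246$ ($L = -8 - 238 = -246$)
$U L = \left(-7 + \sqrt{7}\right) \left(-246\right) = 1722 - 246 \sqrt{7}$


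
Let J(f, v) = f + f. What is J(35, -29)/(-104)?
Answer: -35/52 ≈ -0.67308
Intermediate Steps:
J(f, v) = 2*f
J(35, -29)/(-104) = (2*35)/(-104) = 70*(-1/104) = -35/52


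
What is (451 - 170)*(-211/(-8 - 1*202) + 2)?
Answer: 177311/210 ≈ 844.34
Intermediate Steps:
(451 - 170)*(-211/(-8 - 1*202) + 2) = 281*(-211/(-8 - 202) + 2) = 281*(-211/(-210) + 2) = 281*(-211*(-1/210) + 2) = 281*(211/210 + 2) = 281*(631/210) = 177311/210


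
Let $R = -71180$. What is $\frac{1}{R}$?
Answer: $- \frac{1}{71180} \approx -1.4049 \cdot 10^{-5}$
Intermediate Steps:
$\frac{1}{R} = \frac{1}{-71180} = - \frac{1}{71180}$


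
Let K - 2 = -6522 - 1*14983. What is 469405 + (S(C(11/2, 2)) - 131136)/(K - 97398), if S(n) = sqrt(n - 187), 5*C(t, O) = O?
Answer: 55812855041/118901 - I*sqrt(4665)/594505 ≈ 4.6941e+5 - 0.00011489*I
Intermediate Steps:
C(t, O) = O/5
S(n) = sqrt(-187 + n)
K = -21503 (K = 2 + (-6522 - 1*14983) = 2 + (-6522 - 14983) = 2 - 21505 = -21503)
469405 + (S(C(11/2, 2)) - 131136)/(K - 97398) = 469405 + (sqrt(-187 + (1/5)*2) - 131136)/(-21503 - 97398) = 469405 + (sqrt(-187 + 2/5) - 131136)/(-118901) = 469405 + (sqrt(-933/5) - 131136)*(-1/118901) = 469405 + (I*sqrt(4665)/5 - 131136)*(-1/118901) = 469405 + (-131136 + I*sqrt(4665)/5)*(-1/118901) = 469405 + (131136/118901 - I*sqrt(4665)/594505) = 55812855041/118901 - I*sqrt(4665)/594505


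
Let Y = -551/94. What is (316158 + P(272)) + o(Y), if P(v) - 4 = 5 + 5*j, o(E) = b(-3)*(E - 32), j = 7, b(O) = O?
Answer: 29733665/94 ≈ 3.1632e+5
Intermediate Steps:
Y = -551/94 (Y = -551*1/94 = -551/94 ≈ -5.8617)
o(E) = 96 - 3*E (o(E) = -3*(E - 32) = -3*(-32 + E) = 96 - 3*E)
P(v) = 44 (P(v) = 4 + (5 + 5*7) = 4 + (5 + 35) = 4 + 40 = 44)
(316158 + P(272)) + o(Y) = (316158 + 44) + (96 - 3*(-551/94)) = 316202 + (96 + 1653/94) = 316202 + 10677/94 = 29733665/94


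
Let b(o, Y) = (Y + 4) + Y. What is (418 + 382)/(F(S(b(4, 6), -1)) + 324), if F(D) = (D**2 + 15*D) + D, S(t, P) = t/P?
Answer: 200/81 ≈ 2.4691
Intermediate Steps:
b(o, Y) = 4 + 2*Y (b(o, Y) = (4 + Y) + Y = 4 + 2*Y)
F(D) = D**2 + 16*D
(418 + 382)/(F(S(b(4, 6), -1)) + 324) = (418 + 382)/(((4 + 2*6)/(-1))*(16 + (4 + 2*6)/(-1)) + 324) = 800/(((4 + 12)*(-1))*(16 + (4 + 12)*(-1)) + 324) = 800/((16*(-1))*(16 + 16*(-1)) + 324) = 800/(-16*(16 - 16) + 324) = 800/(-16*0 + 324) = 800/(0 + 324) = 800/324 = 800*(1/324) = 200/81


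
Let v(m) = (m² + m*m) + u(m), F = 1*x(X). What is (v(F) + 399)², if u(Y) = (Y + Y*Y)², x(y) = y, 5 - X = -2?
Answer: 13198689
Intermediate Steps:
X = 7 (X = 5 - 1*(-2) = 5 + 2 = 7)
F = 7 (F = 1*7 = 7)
u(Y) = (Y + Y²)²
v(m) = 2*m² + m²*(1 + m)² (v(m) = (m² + m*m) + m²*(1 + m)² = (m² + m²) + m²*(1 + m)² = 2*m² + m²*(1 + m)²)
(v(F) + 399)² = (7²*(2 + (1 + 7)²) + 399)² = (49*(2 + 8²) + 399)² = (49*(2 + 64) + 399)² = (49*66 + 399)² = (3234 + 399)² = 3633² = 13198689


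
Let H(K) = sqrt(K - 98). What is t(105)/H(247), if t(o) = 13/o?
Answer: 13*sqrt(149)/15645 ≈ 0.010143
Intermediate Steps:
H(K) = sqrt(-98 + K)
t(105)/H(247) = (13/105)/(sqrt(-98 + 247)) = (13*(1/105))/(sqrt(149)) = 13*(sqrt(149)/149)/105 = 13*sqrt(149)/15645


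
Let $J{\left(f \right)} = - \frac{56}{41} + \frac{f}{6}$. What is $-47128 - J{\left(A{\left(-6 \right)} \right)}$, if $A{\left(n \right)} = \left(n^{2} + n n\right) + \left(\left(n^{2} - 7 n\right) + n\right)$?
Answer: $- \frac{1933176}{41} \approx -47151.0$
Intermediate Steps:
$A{\left(n \right)} = - 6 n + 3 n^{2}$ ($A{\left(n \right)} = \left(n^{2} + n^{2}\right) + \left(n^{2} - 6 n\right) = 2 n^{2} + \left(n^{2} - 6 n\right) = - 6 n + 3 n^{2}$)
$J{\left(f \right)} = - \frac{56}{41} + \frac{f}{6}$ ($J{\left(f \right)} = \left(-56\right) \frac{1}{41} + f \frac{1}{6} = - \frac{56}{41} + \frac{f}{6}$)
$-47128 - J{\left(A{\left(-6 \right)} \right)} = -47128 - \left(- \frac{56}{41} + \frac{3 \left(-6\right) \left(-2 - 6\right)}{6}\right) = -47128 - \left(- \frac{56}{41} + \frac{3 \left(-6\right) \left(-8\right)}{6}\right) = -47128 - \left(- \frac{56}{41} + \frac{1}{6} \cdot 144\right) = -47128 - \left(- \frac{56}{41} + 24\right) = -47128 - \frac{928}{41} = - \frac{1933176}{41}$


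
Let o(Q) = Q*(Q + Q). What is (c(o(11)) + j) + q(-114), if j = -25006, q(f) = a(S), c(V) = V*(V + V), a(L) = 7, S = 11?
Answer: 92129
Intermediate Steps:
o(Q) = 2*Q**2 (o(Q) = Q*(2*Q) = 2*Q**2)
c(V) = 2*V**2 (c(V) = V*(2*V) = 2*V**2)
q(f) = 7
(c(o(11)) + j) + q(-114) = (2*(2*11**2)**2 - 25006) + 7 = (2*(2*121)**2 - 25006) + 7 = (2*242**2 - 25006) + 7 = (2*58564 - 25006) + 7 = (117128 - 25006) + 7 = 92122 + 7 = 92129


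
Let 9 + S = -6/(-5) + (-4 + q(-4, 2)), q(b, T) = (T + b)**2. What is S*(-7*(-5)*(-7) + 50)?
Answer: 1521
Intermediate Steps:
S = -39/5 (S = -9 + (-6/(-5) + (-4 + (2 - 4)**2)) = -9 + (-6*(-1)/5 + (-4 + (-2)**2)) = -9 + (-1*(-6/5) + (-4 + 4)) = -9 + (6/5 + 0) = -9 + 6/5 = -39/5 ≈ -7.8000)
S*(-7*(-5)*(-7) + 50) = -39*(-7*(-5)*(-7) + 50)/5 = -39*(35*(-7) + 50)/5 = -39*(-245 + 50)/5 = -39/5*(-195) = 1521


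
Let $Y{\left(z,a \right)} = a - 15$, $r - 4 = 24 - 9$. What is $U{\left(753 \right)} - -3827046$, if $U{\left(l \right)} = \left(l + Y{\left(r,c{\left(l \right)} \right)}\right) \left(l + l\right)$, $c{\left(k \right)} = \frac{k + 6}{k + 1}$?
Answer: $\frac{1862376225}{377} \approx 4.94 \cdot 10^{6}$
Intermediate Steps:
$r = 19$ ($r = 4 + \left(24 - 9\right) = 4 + 15 = 19$)
$c{\left(k \right)} = \frac{6 + k}{1 + k}$
$Y{\left(z,a \right)} = -15 + a$ ($Y{\left(z,a \right)} = a - 15 = -15 + a$)
$U{\left(l \right)} = 2 l \left(-15 + l + \frac{6 + l}{1 + l}\right)$ ($U{\left(l \right)} = \left(l - \left(15 - \frac{6 + l}{1 + l}\right)\right) \left(l + l\right) = \left(-15 + l + \frac{6 + l}{1 + l}\right) 2 l = 2 l \left(-15 + l + \frac{6 + l}{1 + l}\right)$)
$U{\left(753 \right)} - -3827046 = 2 \cdot 753 \frac{1}{1 + 753} \left(-9 + 753^{2} - 9789\right) - -3827046 = 2 \cdot 753 \cdot \frac{1}{754} \left(-9 + 567009 - 9789\right) + 3827046 = 2 \cdot 753 \cdot \frac{1}{754} \cdot 557211 + 3827046 = \frac{419579883}{377} + 3827046 = \frac{1862376225}{377}$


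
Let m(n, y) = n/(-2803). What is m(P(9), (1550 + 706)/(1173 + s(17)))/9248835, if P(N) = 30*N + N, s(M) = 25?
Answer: -93/8641494835 ≈ -1.0762e-8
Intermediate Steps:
P(N) = 31*N
m(n, y) = -n/2803 (m(n, y) = n*(-1/2803) = -n/2803)
m(P(9), (1550 + 706)/(1173 + s(17)))/9248835 = -31*9/2803/9248835 = -1/2803*279*(1/9248835) = -279/2803*1/9248835 = -93/8641494835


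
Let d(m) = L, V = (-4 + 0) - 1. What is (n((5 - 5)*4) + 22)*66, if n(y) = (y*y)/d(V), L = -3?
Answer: 1452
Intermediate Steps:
V = -5 (V = -4 - 1 = -5)
d(m) = -3
n(y) = -y²/3 (n(y) = (y*y)/(-3) = y²*(-⅓) = -y²/3)
(n((5 - 5)*4) + 22)*66 = (-16*(5 - 5)²/3 + 22)*66 = (-(0*4)²/3 + 22)*66 = (-⅓*0² + 22)*66 = (-⅓*0 + 22)*66 = (0 + 22)*66 = 22*66 = 1452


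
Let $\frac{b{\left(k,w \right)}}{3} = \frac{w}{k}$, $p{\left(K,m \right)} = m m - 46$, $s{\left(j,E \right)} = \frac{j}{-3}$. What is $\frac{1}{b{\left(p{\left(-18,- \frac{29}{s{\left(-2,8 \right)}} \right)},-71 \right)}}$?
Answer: $- \frac{7385}{852} \approx -8.6678$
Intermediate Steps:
$s{\left(j,E \right)} = - \frac{j}{3}$ ($s{\left(j,E \right)} = j \left(- \frac{1}{3}\right) = - \frac{j}{3}$)
$p{\left(K,m \right)} = -46 + m^{2}$ ($p{\left(K,m \right)} = m^{2} - 46 = -46 + m^{2}$)
$b{\left(k,w \right)} = \frac{3 w}{k}$ ($b{\left(k,w \right)} = 3 \frac{w}{k} = \frac{3 w}{k}$)
$\frac{1}{b{\left(p{\left(-18,- \frac{29}{s{\left(-2,8 \right)}} \right)},-71 \right)}} = \frac{1}{3 \left(-71\right) \frac{1}{-46 + \left(- \frac{29}{\left(- \frac{1}{3}\right) \left(-2\right)}\right)^{2}}} = \frac{1}{3 \left(-71\right) \frac{1}{-46 + \left(- \frac{29}{\frac{2}{3}}\right)^{2}}} = \frac{1}{3 \left(-71\right) \frac{1}{-46 + \left(\left(-29\right) \frac{3}{2}\right)^{2}}} = \frac{1}{3 \left(-71\right) \frac{1}{-46 + \left(- \frac{87}{2}\right)^{2}}} = \frac{1}{3 \left(-71\right) \frac{1}{-46 + \frac{7569}{4}}} = \frac{1}{3 \left(-71\right) \frac{1}{\frac{7385}{4}}} = \frac{1}{3 \left(-71\right) \frac{4}{7385}} = \frac{1}{- \frac{852}{7385}} = - \frac{7385}{852}$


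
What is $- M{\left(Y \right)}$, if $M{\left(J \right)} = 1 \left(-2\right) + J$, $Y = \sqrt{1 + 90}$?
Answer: $2 - \sqrt{91} \approx -7.5394$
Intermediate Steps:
$Y = \sqrt{91} \approx 9.5394$
$M{\left(J \right)} = -2 + J$
$- M{\left(Y \right)} = - (-2 + \sqrt{91}) = 2 - \sqrt{91}$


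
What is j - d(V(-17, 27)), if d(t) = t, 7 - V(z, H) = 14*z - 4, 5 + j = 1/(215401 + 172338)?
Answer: -98485705/387739 ≈ -254.00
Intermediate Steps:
j = -1938694/387739 (j = -5 + 1/(215401 + 172338) = -5 + 1/387739 = -1938694/387739 ≈ -5.0000)
V(z, H) = 11 - 14*z (V(z, H) = 7 - (14*z - 4) = 7 - (-4 + 14*z) = 7 + (4 - 14*z) = 11 - 14*z)
j - d(V(-17, 27)) = -1938694/387739 - (11 - 14*(-17)) = -1938694/387739 - (11 + 238) = -1938694/387739 - 1*249 = -1938694/387739 - 249 = -98485705/387739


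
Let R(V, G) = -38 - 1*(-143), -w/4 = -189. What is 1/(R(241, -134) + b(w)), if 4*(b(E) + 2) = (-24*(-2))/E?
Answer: 63/6490 ≈ 0.0097072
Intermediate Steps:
w = 756 (w = -4*(-189) = 756)
R(V, G) = 105 (R(V, G) = -38 + 143 = 105)
b(E) = -2 + 12/E (b(E) = -2 + ((-24*(-2))/E)/4 = -2 + (48/E)/4 = -2 + 12/E)
1/(R(241, -134) + b(w)) = 1/(105 + (-2 + 12/756)) = 1/(105 + (-2 + 12*(1/756))) = 1/(105 + (-2 + 1/63)) = 1/(105 - 125/63) = 1/(6490/63) = 63/6490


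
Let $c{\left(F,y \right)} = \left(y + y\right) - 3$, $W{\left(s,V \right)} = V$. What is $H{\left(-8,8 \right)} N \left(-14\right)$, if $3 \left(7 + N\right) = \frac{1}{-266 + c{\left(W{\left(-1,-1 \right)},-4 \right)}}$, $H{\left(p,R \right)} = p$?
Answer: $- \frac{651616}{831} \approx -784.13$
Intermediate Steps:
$c{\left(F,y \right)} = -3 + 2 y$ ($c{\left(F,y \right)} = 2 y - 3 = -3 + 2 y$)
$N = - \frac{5818}{831}$ ($N = -7 + \frac{1}{3 \left(-266 + \left(-3 + 2 \left(-4\right)\right)\right)} = -7 + \frac{1}{3 \left(-266 - 11\right)} = -7 + \frac{1}{3 \left(-277\right)} = -7 + \frac{1}{3} \left(- \frac{1}{277}\right) = -7 - \frac{1}{831} = - \frac{5818}{831} \approx -7.0012$)
$H{\left(-8,8 \right)} N \left(-14\right) = - 8 \left(\left(- \frac{5818}{831}\right) \left(-14\right)\right) = \left(-8\right) \frac{81452}{831} = - \frac{651616}{831}$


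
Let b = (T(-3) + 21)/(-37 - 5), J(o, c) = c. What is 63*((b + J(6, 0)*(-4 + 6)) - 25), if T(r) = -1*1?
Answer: -1605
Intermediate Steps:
T(r) = -1
b = -10/21 (b = (-1 + 21)/(-37 - 5) = 20/(-42) = 20*(-1/42) = -10/21 ≈ -0.47619)
63*((b + J(6, 0)*(-4 + 6)) - 25) = 63*((-10/21 + 0*(-4 + 6)) - 25) = 63*((-10/21 + 0*2) - 25) = 63*((-10/21 + 0) - 25) = 63*(-10/21 - 25) = 63*(-535/21) = -1605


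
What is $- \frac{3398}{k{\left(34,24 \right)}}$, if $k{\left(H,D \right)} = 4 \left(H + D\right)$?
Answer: $- \frac{1699}{116} \approx -14.647$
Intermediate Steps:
$k{\left(H,D \right)} = 4 D + 4 H$ ($k{\left(H,D \right)} = 4 \left(D + H\right) = 4 D + 4 H$)
$- \frac{3398}{k{\left(34,24 \right)}} = - \frac{3398}{4 \cdot 24 + 4 \cdot 34} = - \frac{3398}{96 + 136} = - \frac{3398}{232} = \left(-3398\right) \frac{1}{232} = - \frac{1699}{116}$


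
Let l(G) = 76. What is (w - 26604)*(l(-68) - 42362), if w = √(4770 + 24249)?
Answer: 1124976744 - 42286*√29019 ≈ 1.1178e+9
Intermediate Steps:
w = √29019 ≈ 170.35
(w - 26604)*(l(-68) - 42362) = (√29019 - 26604)*(76 - 42362) = (-26604 + √29019)*(-42286) = 1124976744 - 42286*√29019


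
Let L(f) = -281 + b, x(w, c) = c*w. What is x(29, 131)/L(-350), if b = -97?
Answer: -3799/378 ≈ -10.050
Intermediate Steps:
L(f) = -378 (L(f) = -281 - 97 = -378)
x(29, 131)/L(-350) = (131*29)/(-378) = 3799*(-1/378) = -3799/378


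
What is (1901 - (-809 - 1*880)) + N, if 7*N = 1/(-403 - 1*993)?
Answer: 35081479/9772 ≈ 3590.0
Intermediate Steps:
N = -1/9772 (N = 1/(7*(-403 - 1*993)) = 1/(7*(-403 - 993)) = (⅐)/(-1396) = (⅐)*(-1/1396) = -1/9772 ≈ -0.00010233)
(1901 - (-809 - 1*880)) + N = (1901 - (-809 - 1*880)) - 1/9772 = (1901 - (-809 - 880)) - 1/9772 = (1901 - 1*(-1689)) - 1/9772 = (1901 + 1689) - 1/9772 = 3590 - 1/9772 = 35081479/9772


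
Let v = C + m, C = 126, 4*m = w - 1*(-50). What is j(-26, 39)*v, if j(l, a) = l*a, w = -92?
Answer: -117117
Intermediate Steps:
m = -21/2 (m = (-92 - 1*(-50))/4 = (-92 + 50)/4 = (1/4)*(-42) = -21/2 ≈ -10.500)
j(l, a) = a*l
v = 231/2 (v = 126 - 21/2 = 231/2 ≈ 115.50)
j(-26, 39)*v = (39*(-26))*(231/2) = -1014*231/2 = -117117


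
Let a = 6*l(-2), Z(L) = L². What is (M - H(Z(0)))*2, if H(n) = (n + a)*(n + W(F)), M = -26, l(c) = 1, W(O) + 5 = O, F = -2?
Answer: 32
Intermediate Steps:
W(O) = -5 + O
a = 6 (a = 6*1 = 6)
H(n) = (-7 + n)*(6 + n) (H(n) = (n + 6)*(n + (-5 - 2)) = (6 + n)*(n - 7) = (6 + n)*(-7 + n) = (-7 + n)*(6 + n))
(M - H(Z(0)))*2 = (-26 - (-42 + (0²)² - 1*0²))*2 = (-26 - (-42 + 0² - 1*0))*2 = (-26 - (-42 + 0 + 0))*2 = (-26 - 1*(-42))*2 = (-26 + 42)*2 = 16*2 = 32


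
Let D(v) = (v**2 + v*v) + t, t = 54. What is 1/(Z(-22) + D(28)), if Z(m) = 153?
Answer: 1/1775 ≈ 0.00056338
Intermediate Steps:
D(v) = 54 + 2*v**2 (D(v) = (v**2 + v*v) + 54 = (v**2 + v**2) + 54 = 2*v**2 + 54 = 54 + 2*v**2)
1/(Z(-22) + D(28)) = 1/(153 + (54 + 2*28**2)) = 1/(153 + (54 + 2*784)) = 1/(153 + (54 + 1568)) = 1/(153 + 1622) = 1/1775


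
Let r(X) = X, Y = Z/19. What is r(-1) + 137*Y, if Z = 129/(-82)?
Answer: -19231/1558 ≈ -12.343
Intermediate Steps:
Z = -129/82 (Z = 129*(-1/82) = -129/82 ≈ -1.5732)
Y = -129/1558 (Y = -129/82/19 = -129/82*1/19 = -129/1558 ≈ -0.082798)
r(-1) + 137*Y = -1 + 137*(-129/1558) = -1 - 17673/1558 = -19231/1558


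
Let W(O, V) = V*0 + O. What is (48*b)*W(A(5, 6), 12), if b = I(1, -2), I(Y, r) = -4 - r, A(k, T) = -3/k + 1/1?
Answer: -192/5 ≈ -38.400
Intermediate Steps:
A(k, T) = 1 - 3/k (A(k, T) = -3/k + 1*1 = -3/k + 1 = 1 - 3/k)
W(O, V) = O (W(O, V) = 0 + O = O)
b = -2 (b = -4 - 1*(-2) = -4 + 2 = -2)
(48*b)*W(A(5, 6), 12) = (48*(-2))*((-3 + 5)/5) = -96*2/5 = -96*⅖ = -192/5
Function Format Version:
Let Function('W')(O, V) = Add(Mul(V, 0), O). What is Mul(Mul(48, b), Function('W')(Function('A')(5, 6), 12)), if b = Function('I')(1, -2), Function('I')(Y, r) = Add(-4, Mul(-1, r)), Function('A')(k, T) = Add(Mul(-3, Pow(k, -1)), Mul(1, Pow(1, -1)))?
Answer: Rational(-192, 5) ≈ -38.400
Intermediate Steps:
Function('A')(k, T) = Add(1, Mul(-3, Pow(k, -1))) (Function('A')(k, T) = Add(Mul(-3, Pow(k, -1)), Mul(1, 1)) = Add(Mul(-3, Pow(k, -1)), 1) = Add(1, Mul(-3, Pow(k, -1))))
Function('W')(O, V) = O (Function('W')(O, V) = Add(0, O) = O)
b = -2 (b = Add(-4, Mul(-1, -2)) = Add(-4, 2) = -2)
Mul(Mul(48, b), Function('W')(Function('A')(5, 6), 12)) = Mul(Mul(48, -2), Mul(Pow(5, -1), Add(-3, 5))) = Mul(-96, Mul(Rational(1, 5), 2)) = Mul(-96, Rational(2, 5)) = Rational(-192, 5)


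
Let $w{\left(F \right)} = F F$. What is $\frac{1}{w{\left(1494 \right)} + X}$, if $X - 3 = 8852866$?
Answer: $\frac{1}{11084905} \approx 9.0213 \cdot 10^{-8}$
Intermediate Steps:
$w{\left(F \right)} = F^{2}$
$X = 8852869$ ($X = 3 + 8852866 = 8852869$)
$\frac{1}{w{\left(1494 \right)} + X} = \frac{1}{1494^{2} + 8852869} = \frac{1}{2232036 + 8852869} = \frac{1}{11084905}$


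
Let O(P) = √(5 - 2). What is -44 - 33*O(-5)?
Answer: -44 - 33*√3 ≈ -101.16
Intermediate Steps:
O(P) = √3
-44 - 33*O(-5) = -44 - 33*√3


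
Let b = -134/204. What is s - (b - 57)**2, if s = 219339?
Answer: 2247416795/10404 ≈ 2.1601e+5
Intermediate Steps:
b = -67/102 (b = -134*1/204 = -67/102 ≈ -0.65686)
s - (b - 57)**2 = 219339 - (-67/102 - 57)**2 = 219339 - (-5881/102)**2 = 219339 - 1*34586161/10404 = 219339 - 34586161/10404 = 2247416795/10404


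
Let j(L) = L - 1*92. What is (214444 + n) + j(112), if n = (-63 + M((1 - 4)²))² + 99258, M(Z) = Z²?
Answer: 314046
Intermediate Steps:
j(L) = -92 + L (j(L) = L - 92 = -92 + L)
n = 99582 (n = (-63 + ((1 - 4)²)²)² + 99258 = (-63 + ((-3)²)²)² + 99258 = (-63 + 9²)² + 99258 = (-63 + 81)² + 99258 = 18² + 99258 = 324 + 99258 = 99582)
(214444 + n) + j(112) = (214444 + 99582) + (-92 + 112) = 314026 + 20 = 314046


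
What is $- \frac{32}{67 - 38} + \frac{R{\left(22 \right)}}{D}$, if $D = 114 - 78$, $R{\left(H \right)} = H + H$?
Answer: $\frac{31}{261} \approx 0.11877$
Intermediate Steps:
$R{\left(H \right)} = 2 H$
$D = 36$ ($D = 114 - 78 = 36$)
$- \frac{32}{67 - 38} + \frac{R{\left(22 \right)}}{D} = - \frac{32}{67 - 38} + \frac{2 \cdot 22}{36} = - \frac{32}{67 - 38} + 44 \cdot \frac{1}{36} = - \frac{32}{29} + \frac{11}{9} = \frac{31}{261}$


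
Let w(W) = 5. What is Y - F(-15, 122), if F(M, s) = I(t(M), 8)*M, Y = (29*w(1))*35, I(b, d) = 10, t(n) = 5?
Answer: 5225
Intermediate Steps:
Y = 5075 (Y = (29*5)*35 = 145*35 = 5075)
F(M, s) = 10*M
Y - F(-15, 122) = 5075 - 10*(-15) = 5075 - 1*(-150) = 5075 + 150 = 5225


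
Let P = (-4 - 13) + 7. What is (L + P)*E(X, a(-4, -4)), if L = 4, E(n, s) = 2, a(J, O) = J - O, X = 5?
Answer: -12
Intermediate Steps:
P = -10 (P = -17 + 7 = -10)
(L + P)*E(X, a(-4, -4)) = (4 - 10)*2 = -6*2 = -12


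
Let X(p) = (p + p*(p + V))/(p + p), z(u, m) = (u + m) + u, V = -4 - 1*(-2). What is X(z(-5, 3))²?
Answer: 16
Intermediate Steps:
V = -2 (V = -4 + 2 = -2)
z(u, m) = m + 2*u (z(u, m) = (m + u) + u = m + 2*u)
X(p) = (p + p*(-2 + p))/(2*p) (X(p) = (p + p*(p - 2))/(p + p) = (p + p*(-2 + p))/((2*p)) = (p + p*(-2 + p))*(1/(2*p)) = (p + p*(-2 + p))/(2*p))
X(z(-5, 3))² = (-½ + (3 + 2*(-5))/2)² = (-½ + (3 - 10)/2)² = (-½ + (½)*(-7))² = (-½ - 7/2)² = (-4)² = 16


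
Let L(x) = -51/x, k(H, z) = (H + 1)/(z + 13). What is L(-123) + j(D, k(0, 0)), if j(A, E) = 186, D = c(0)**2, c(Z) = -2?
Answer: 7643/41 ≈ 186.41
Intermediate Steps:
k(H, z) = (1 + H)/(13 + z)
D = 4 (D = (-2)**2 = 4)
L(-123) + j(D, k(0, 0)) = -51/(-123) + 186 = -51*(-1/123) + 186 = 17/41 + 186 = 7643/41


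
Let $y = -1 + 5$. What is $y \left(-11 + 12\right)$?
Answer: $4$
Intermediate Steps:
$y = 4$
$y \left(-11 + 12\right) = 4 \left(-11 + 12\right) = 4 \cdot 1 = 4$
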